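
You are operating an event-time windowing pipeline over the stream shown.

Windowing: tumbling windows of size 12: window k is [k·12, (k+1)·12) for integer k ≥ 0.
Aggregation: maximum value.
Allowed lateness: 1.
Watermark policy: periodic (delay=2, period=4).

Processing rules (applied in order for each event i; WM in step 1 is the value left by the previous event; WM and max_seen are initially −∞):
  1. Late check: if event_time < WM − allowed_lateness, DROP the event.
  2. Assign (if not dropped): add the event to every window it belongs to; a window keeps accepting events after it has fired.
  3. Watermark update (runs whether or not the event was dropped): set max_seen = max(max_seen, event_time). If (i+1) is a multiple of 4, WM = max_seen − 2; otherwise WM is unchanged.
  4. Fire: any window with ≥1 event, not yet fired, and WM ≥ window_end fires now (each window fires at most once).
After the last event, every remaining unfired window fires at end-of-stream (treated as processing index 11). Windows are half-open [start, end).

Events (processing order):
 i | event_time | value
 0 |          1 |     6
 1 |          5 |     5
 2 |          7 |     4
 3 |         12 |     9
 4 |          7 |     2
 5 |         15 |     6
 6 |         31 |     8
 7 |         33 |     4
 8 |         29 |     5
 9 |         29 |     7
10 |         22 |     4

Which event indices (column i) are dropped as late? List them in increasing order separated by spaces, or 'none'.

4 8 9 10

i=0 t=1 v=6: → [0,12); WM=−∞
i=1 t=5 v=5: → [0,12); WM=−∞
i=2 t=7 v=4: → [0,12); WM=−∞
i=3 t=12 v=9: → [12,24); WM=10
i=4 t=7 v=2: DROP (t<10-1); WM=10
i=5 t=15 v=6: → [12,24); WM=10
i=6 t=31 v=8: → [24,36); WM=10
i=7 t=33 v=4: → [24,36); WM=31; [0,12) fires=6 [12,24) fires=9
i=8 t=29 v=5: DROP (t<31-1); WM=31
i=9 t=29 v=7: DROP (t<31-1); WM=31
i=10 t=22 v=4: DROP (t<31-1); WM=31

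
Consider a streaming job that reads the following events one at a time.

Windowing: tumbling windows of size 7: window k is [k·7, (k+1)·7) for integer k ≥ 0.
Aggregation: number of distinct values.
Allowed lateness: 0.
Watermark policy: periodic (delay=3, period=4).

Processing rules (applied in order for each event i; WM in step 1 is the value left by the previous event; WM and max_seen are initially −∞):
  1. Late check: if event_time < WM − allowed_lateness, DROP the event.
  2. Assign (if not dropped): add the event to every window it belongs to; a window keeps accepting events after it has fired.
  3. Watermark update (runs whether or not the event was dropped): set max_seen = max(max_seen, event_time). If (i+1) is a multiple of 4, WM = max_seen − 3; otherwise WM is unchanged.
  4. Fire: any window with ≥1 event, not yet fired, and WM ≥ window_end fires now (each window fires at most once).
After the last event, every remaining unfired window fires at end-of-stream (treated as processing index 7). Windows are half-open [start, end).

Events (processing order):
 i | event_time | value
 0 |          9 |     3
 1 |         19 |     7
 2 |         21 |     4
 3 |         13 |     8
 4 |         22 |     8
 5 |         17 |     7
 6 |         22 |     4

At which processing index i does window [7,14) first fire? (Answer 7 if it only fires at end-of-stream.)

i=0 t=9 v=3: → [7,14); WM=−∞
i=1 t=19 v=7: → [14,21); WM=−∞
i=2 t=21 v=4: → [21,28); WM=−∞
i=3 t=13 v=8: → [7,14); WM=18; [7,14) fires=2
i=4 t=22 v=8: → [21,28); WM=18
i=5 t=17 v=7: DROP (t<18-0); WM=18
i=6 t=22 v=4: → [21,28); WM=18

3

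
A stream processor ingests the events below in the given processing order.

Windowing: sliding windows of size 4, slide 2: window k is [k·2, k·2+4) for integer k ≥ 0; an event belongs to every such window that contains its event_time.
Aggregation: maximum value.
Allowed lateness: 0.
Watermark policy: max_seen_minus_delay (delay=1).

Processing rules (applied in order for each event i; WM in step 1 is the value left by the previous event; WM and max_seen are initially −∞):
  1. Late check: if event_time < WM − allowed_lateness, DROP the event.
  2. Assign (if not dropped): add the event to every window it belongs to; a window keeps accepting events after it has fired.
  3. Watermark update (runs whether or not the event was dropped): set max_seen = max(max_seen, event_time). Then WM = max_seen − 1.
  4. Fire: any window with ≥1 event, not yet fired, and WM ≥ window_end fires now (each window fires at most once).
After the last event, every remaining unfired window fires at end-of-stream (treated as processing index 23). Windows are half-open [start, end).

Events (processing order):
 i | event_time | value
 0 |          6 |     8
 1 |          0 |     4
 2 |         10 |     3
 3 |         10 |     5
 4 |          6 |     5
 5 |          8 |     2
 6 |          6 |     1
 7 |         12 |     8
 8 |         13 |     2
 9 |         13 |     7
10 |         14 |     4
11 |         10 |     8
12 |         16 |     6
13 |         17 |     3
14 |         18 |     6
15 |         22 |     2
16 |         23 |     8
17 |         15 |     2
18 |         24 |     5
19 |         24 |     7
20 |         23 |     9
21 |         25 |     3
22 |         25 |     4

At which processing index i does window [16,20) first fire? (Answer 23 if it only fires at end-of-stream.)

i=0 t=6 v=8: → [6,10),[4,8); WM=5
i=1 t=0 v=4: DROP (t<5-0); WM=5
i=2 t=10 v=3: → [10,14),[8,12); WM=9; [4,8) fires=8
i=3 t=10 v=5: → [10,14),[8,12); WM=9
i=4 t=6 v=5: DROP (t<9-0); WM=9
i=5 t=8 v=2: DROP (t<9-0); WM=9
i=6 t=6 v=1: DROP (t<9-0); WM=9
i=7 t=12 v=8: → [12,16),[10,14); WM=11; [6,10) fires=8
i=8 t=13 v=2: → [12,16),[10,14); WM=12; [8,12) fires=5
i=9 t=13 v=7: → [12,16),[10,14); WM=12
i=10 t=14 v=4: → [14,18),[12,16); WM=13
i=11 t=10 v=8: DROP (t<13-0); WM=13
i=12 t=16 v=6: → [16,20),[14,18); WM=15; [10,14) fires=8
i=13 t=17 v=3: → [16,20),[14,18); WM=16; [12,16) fires=8
i=14 t=18 v=6: → [18,22),[16,20); WM=17
i=15 t=22 v=2: → [22,26),[20,24); WM=21; [14,18) fires=6 [16,20) fires=6
i=16 t=23 v=8: → [22,26),[20,24); WM=22; [18,22) fires=6
i=17 t=15 v=2: DROP (t<22-0); WM=22
i=18 t=24 v=5: → [24,28),[22,26); WM=23
i=19 t=24 v=7: → [24,28),[22,26); WM=23
i=20 t=23 v=9: → [22,26),[20,24); WM=23
i=21 t=25 v=3: → [24,28),[22,26); WM=24; [20,24) fires=9
i=22 t=25 v=4: → [24,28),[22,26); WM=24

15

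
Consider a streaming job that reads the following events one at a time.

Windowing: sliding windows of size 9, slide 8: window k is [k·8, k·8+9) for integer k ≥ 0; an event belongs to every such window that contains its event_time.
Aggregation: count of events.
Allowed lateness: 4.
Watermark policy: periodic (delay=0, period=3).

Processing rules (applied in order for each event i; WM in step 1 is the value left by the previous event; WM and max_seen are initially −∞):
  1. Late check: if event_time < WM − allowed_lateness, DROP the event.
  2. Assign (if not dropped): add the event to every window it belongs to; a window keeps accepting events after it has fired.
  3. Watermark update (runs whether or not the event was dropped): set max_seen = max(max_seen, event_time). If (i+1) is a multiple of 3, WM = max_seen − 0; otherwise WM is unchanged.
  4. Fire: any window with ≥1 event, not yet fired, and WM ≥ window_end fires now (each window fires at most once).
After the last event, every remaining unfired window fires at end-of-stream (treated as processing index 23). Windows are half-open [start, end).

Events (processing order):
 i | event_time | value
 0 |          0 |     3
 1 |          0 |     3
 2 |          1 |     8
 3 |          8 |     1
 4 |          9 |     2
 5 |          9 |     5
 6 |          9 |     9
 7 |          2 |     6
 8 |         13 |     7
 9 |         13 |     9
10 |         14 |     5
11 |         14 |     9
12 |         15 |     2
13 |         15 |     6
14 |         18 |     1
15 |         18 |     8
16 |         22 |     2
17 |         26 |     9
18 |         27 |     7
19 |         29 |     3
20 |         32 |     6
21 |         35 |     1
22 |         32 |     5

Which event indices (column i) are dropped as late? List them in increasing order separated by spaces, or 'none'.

i=0 t=0 v=3: → [0,9); WM=−∞
i=1 t=0 v=3: → [0,9); WM=−∞
i=2 t=1 v=8: → [0,9); WM=1
i=3 t=8 v=1: → [8,17),[0,9); WM=1
i=4 t=9 v=2: → [8,17); WM=1
i=5 t=9 v=5: → [8,17); WM=9; [0,9) fires=4
i=6 t=9 v=9: → [8,17); WM=9
i=7 t=2 v=6: DROP (t<9-4); WM=9
i=8 t=13 v=7: → [8,17); WM=13
i=9 t=13 v=9: → [8,17); WM=13
i=10 t=14 v=5: → [8,17); WM=13
i=11 t=14 v=9: → [8,17); WM=14
i=12 t=15 v=2: → [8,17); WM=14
i=13 t=15 v=6: → [8,17); WM=14
i=14 t=18 v=1: → [16,25); WM=18; [8,17) fires=10
i=15 t=18 v=8: → [16,25); WM=18
i=16 t=22 v=2: → [16,25); WM=18
i=17 t=26 v=9: → [24,33); WM=26; [16,25) fires=3
i=18 t=27 v=7: → [24,33); WM=26
i=19 t=29 v=3: → [24,33); WM=26
i=20 t=32 v=6: → [32,41),[24,33); WM=32
i=21 t=35 v=1: → [32,41); WM=32
i=22 t=32 v=5: → [32,41),[24,33); WM=32

7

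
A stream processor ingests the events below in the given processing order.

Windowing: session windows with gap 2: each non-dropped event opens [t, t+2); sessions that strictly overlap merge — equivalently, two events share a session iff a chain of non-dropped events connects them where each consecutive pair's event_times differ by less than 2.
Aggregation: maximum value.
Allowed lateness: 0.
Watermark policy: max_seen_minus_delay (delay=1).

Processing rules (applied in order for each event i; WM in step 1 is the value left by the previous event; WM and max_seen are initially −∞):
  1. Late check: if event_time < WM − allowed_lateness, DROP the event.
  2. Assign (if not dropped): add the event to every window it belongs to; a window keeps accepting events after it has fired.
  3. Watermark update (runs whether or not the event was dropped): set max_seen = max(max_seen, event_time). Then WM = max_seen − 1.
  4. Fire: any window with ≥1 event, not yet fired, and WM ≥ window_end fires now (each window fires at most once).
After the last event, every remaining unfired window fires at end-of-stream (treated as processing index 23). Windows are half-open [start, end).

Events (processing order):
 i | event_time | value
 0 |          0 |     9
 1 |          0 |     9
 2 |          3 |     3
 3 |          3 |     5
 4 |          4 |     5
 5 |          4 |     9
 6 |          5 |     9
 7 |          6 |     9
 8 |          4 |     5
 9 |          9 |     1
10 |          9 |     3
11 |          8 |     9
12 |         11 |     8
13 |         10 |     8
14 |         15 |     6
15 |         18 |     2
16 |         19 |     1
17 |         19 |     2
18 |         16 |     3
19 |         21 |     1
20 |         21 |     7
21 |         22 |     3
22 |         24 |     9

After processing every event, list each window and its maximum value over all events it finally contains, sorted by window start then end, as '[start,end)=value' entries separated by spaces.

[0,2)=9 [3,8)=9 [8,13)=9 [15,17)=6 [18,21)=2 [21,24)=7 [24,26)=9

i=0 t=0 v=9: → [0,2); WM=-1
i=1 t=0 v=9: → [0,2); WM=-1
i=2 t=3 v=3: → [3,5); WM=2
i=3 t=3 v=5: → [3,5); WM=2
i=4 t=4 v=5: → [3,6); WM=3
i=5 t=4 v=9: → [3,6); WM=3
i=6 t=5 v=9: → [3,7); WM=4
i=7 t=6 v=9: → [3,8); WM=5
i=8 t=4 v=5: DROP (t<5-0); WM=5
i=9 t=9 v=1: → [9,11); WM=8
i=10 t=9 v=3: → [9,11); WM=8
i=11 t=8 v=9: → [8,11); WM=8
i=12 t=11 v=8: → [11,13); WM=10
i=13 t=10 v=8: → [8,13); WM=10
i=14 t=15 v=6: → [15,17); WM=14
i=15 t=18 v=2: → [18,20); WM=17
i=16 t=19 v=1: → [18,21); WM=18
i=17 t=19 v=2: → [18,21); WM=18
i=18 t=16 v=3: DROP (t<18-0); WM=18
i=19 t=21 v=1: → [21,23); WM=20
i=20 t=21 v=7: → [21,23); WM=20
i=21 t=22 v=3: → [21,24); WM=21
i=22 t=24 v=9: → [24,26); WM=23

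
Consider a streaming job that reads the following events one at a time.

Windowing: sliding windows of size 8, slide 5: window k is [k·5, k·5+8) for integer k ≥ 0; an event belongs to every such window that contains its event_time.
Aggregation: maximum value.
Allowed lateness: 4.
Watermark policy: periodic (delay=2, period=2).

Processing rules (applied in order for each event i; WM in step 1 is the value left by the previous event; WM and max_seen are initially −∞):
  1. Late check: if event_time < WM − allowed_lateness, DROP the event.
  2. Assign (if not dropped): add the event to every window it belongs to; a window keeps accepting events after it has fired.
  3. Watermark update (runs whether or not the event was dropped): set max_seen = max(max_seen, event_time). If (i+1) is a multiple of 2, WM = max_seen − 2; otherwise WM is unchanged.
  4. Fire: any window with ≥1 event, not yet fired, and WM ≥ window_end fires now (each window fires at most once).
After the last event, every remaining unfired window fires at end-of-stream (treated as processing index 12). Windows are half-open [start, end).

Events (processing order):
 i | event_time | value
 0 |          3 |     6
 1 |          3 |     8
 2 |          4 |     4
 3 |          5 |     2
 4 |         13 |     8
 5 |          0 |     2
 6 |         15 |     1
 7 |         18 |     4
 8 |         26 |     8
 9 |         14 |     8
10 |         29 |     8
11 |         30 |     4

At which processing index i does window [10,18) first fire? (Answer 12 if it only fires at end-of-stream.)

i=0 t=3 v=6: → [0,8); WM=−∞
i=1 t=3 v=8: → [0,8); WM=1
i=2 t=4 v=4: → [0,8); WM=1
i=3 t=5 v=2: → [5,13),[0,8); WM=3
i=4 t=13 v=8: → [10,18); WM=3
i=5 t=0 v=2: → [0,8); WM=11; [0,8) fires=8
i=6 t=15 v=1: → [15,23),[10,18); WM=11
i=7 t=18 v=4: → [15,23); WM=16; [5,13) fires=2
i=8 t=26 v=8: → [25,33),[20,28); WM=16
i=9 t=14 v=8: → [10,18); WM=24; [10,18) fires=8 [15,23) fires=4
i=10 t=29 v=8: → [25,33); WM=24
i=11 t=30 v=4: → [30,38),[25,33); WM=28; [20,28) fires=8

9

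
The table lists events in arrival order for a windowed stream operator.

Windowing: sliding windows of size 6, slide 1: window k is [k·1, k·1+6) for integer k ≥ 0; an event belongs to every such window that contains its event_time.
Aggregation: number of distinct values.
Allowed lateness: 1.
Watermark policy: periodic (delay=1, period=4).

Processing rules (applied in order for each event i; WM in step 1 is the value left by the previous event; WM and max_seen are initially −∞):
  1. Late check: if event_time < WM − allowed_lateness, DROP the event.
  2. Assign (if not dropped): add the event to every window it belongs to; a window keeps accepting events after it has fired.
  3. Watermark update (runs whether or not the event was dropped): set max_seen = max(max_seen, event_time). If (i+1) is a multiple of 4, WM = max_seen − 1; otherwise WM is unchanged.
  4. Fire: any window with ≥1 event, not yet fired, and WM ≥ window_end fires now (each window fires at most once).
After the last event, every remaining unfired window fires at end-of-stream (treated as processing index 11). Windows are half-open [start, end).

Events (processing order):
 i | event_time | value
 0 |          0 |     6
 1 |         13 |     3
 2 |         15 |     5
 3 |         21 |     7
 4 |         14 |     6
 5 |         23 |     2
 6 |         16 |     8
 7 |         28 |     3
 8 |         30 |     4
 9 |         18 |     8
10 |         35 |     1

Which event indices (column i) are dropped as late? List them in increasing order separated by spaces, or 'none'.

i=0 t=0 v=6: → [0,6); WM=−∞
i=1 t=13 v=3: → [13,19),[12,18),[11,17),[10,16),[9,15),[8,14); WM=−∞
i=2 t=15 v=5: → [15,21),[14,20),[13,19),[12,18),[11,17),[10,16); WM=−∞
i=3 t=21 v=7: → [21,27),[20,26),[19,25),[18,24),[17,23),[16,22); WM=20; [0,6) fires=1 [8,14) fires=1 [9,15) fires=1 [10,16) fires=2 [11,17) fires=2 [12,18) fires=2 [13,19) fires=2 [14,20) fires=1
i=4 t=14 v=6: DROP (t<20-1); WM=20
i=5 t=23 v=2: → [23,29),[22,28),[21,27),[20,26),[19,25),[18,24); WM=20
i=6 t=16 v=8: DROP (t<20-1); WM=20
i=7 t=28 v=3: → [28,34),[27,33),[26,32),[25,31),[24,30),[23,29); WM=27; [15,21) fires=1 [16,22) fires=1 [17,23) fires=1 [18,24) fires=2 [19,25) fires=2 [20,26) fires=2 [21,27) fires=2
i=8 t=30 v=4: → [30,36),[29,35),[28,34),[27,33),[26,32),[25,31); WM=27
i=9 t=18 v=8: DROP (t<27-1); WM=27
i=10 t=35 v=1: → [35,41),[34,40),[33,39),[32,38),[31,37),[30,36); WM=27

4 6 9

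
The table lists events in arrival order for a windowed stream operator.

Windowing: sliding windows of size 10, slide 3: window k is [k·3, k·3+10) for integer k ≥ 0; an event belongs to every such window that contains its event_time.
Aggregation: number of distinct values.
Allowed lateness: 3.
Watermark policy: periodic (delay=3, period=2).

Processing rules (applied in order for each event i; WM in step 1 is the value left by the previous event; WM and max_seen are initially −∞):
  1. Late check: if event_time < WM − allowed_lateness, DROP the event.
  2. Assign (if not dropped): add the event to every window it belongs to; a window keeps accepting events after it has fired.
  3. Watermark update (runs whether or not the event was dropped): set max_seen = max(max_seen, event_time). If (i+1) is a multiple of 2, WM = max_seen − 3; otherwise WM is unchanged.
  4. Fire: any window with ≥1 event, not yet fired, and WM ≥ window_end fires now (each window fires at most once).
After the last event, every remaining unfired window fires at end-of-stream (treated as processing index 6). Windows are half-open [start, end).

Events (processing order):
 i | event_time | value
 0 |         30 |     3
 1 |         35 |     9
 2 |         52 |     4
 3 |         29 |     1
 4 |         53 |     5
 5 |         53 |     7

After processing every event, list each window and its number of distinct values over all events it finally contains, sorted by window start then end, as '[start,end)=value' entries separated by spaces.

[21,31)=2 [24,34)=2 [27,37)=3 [30,40)=2 [33,43)=1 [45,55)=3 [48,58)=3 [51,61)=3

i=0 t=30 v=3: → [30,40),[27,37),[24,34),[21,31); WM=−∞
i=1 t=35 v=9: → [33,43),[30,40),[27,37); WM=32; [21,31) fires=1
i=2 t=52 v=4: → [51,61),[48,58),[45,55); WM=32
i=3 t=29 v=1: → [27,37),[24,34),[21,31); WM=49; [24,34) fires=2 [27,37) fires=3 [30,40) fires=2 [33,43) fires=1
i=4 t=53 v=5: → [51,61),[48,58),[45,55); WM=49
i=5 t=53 v=7: → [51,61),[48,58),[45,55); WM=50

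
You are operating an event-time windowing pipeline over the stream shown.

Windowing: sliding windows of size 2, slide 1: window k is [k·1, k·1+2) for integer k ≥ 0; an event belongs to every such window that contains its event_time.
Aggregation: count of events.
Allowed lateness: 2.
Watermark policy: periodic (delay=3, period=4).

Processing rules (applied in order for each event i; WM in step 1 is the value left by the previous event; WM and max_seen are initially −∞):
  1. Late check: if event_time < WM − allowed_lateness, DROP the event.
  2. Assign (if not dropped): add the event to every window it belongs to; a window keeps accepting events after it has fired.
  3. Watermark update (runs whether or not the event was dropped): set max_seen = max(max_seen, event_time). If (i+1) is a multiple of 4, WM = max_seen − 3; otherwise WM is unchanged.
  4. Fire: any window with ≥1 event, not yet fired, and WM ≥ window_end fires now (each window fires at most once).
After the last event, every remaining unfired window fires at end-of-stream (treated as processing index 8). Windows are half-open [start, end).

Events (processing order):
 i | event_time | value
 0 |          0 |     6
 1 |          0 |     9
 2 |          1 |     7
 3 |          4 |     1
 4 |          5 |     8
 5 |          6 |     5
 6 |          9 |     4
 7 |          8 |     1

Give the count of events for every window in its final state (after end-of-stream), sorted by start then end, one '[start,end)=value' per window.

i=0 t=0 v=6: → [0,2); WM=−∞
i=1 t=0 v=9: → [0,2); WM=−∞
i=2 t=1 v=7: → [1,3),[0,2); WM=−∞
i=3 t=4 v=1: → [4,6),[3,5); WM=1
i=4 t=5 v=8: → [5,7),[4,6); WM=1
i=5 t=6 v=5: → [6,8),[5,7); WM=1
i=6 t=9 v=4: → [9,11),[8,10); WM=1
i=7 t=8 v=1: → [8,10),[7,9); WM=6; [0,2) fires=3 [1,3) fires=1 [3,5) fires=1 [4,6) fires=2

[0,2)=3 [1,3)=1 [3,5)=1 [4,6)=2 [5,7)=2 [6,8)=1 [7,9)=1 [8,10)=2 [9,11)=1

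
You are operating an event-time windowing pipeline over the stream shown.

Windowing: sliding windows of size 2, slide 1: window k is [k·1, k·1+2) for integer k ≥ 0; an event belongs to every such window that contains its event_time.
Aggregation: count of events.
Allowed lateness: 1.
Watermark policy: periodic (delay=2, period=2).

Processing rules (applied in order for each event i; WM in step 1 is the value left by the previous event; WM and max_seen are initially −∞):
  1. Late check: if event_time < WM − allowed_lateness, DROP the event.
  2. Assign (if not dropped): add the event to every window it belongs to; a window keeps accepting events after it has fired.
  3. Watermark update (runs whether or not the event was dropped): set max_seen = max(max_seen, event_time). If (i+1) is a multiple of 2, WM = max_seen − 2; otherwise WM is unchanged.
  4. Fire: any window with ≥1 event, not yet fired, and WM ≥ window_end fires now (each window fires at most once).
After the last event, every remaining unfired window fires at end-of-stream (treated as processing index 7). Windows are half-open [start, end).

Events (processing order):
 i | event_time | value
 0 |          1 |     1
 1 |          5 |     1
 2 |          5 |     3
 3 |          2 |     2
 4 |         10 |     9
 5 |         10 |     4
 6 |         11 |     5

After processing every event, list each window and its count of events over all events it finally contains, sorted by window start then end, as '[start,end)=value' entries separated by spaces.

i=0 t=1 v=1: → [1,3),[0,2); WM=−∞
i=1 t=5 v=1: → [5,7),[4,6); WM=3; [0,2) fires=1 [1,3) fires=1
i=2 t=5 v=3: → [5,7),[4,6); WM=3
i=3 t=2 v=2: → [2,4),[1,3); WM=3
i=4 t=10 v=9: → [10,12),[9,11); WM=3
i=5 t=10 v=4: → [10,12),[9,11); WM=8; [2,4) fires=1 [4,6) fires=2 [5,7) fires=2
i=6 t=11 v=5: → [11,13),[10,12); WM=8

[0,2)=1 [1,3)=2 [2,4)=1 [4,6)=2 [5,7)=2 [9,11)=2 [10,12)=3 [11,13)=1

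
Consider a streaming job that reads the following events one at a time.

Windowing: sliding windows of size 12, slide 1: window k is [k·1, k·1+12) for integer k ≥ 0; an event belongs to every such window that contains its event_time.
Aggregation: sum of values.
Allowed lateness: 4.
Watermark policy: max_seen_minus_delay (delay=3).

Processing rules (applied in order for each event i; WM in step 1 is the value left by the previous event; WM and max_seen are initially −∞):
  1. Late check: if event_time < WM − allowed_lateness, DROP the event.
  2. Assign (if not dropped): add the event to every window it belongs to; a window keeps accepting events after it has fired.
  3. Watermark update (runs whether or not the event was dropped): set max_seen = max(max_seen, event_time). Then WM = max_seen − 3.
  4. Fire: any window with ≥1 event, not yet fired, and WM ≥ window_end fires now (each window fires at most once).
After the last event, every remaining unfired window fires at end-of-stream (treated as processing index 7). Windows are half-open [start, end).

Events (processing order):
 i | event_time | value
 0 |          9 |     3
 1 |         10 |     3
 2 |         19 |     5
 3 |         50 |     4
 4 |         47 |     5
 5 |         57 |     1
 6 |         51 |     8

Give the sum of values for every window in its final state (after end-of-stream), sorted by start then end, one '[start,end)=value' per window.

i=0 t=9 v=3: → [9,21),[8,20),[7,19),[6,18),[5,17),[4,16),[3,15),[2,14),[1,13),[0,12); WM=6
i=1 t=10 v=3: → [10,22),[9,21),[8,20),[7,19),[6,18),[5,17),[4,16),[3,15),[2,14),[1,13),[0,12); WM=7
i=2 t=19 v=5: → [19,31),[18,30),[17,29),[16,28),[15,27),[14,26),[13,25),[12,24),[11,23),[10,22),[9,21),[8,20); WM=16; [0,12) fires=6 [1,13) fires=6 [2,14) fires=6 [3,15) fires=6 [4,16) fires=6
i=3 t=50 v=4: → [50,62),[49,61),[48,60),[47,59),[46,58),[45,57),[44,56),[43,55),[42,54),[41,53),[40,52),[39,51); WM=47; [5,17) fires=6 [6,18) fires=6 [7,19) fires=6 [8,20) fires=11 [9,21) fires=11 [10,22) fires=8 [11,23) fires=5 [12,24) fires=5 [13,25) fires=5 [14,26) fires=5 [15,27) fires=5 [16,28) fires=5 [17,29) fires=5 [18,30) fires=5 [19,31) fires=5
i=4 t=47 v=5: → [47,59),[46,58),[45,57),[44,56),[43,55),[42,54),[41,53),[40,52),[39,51),[38,50),[37,49),[36,48); WM=47
i=5 t=57 v=1: → [57,69),[56,68),[55,67),[54,66),[53,65),[52,64),[51,63),[50,62),[49,61),[48,60),[47,59),[46,58); WM=54; [36,48) fires=5 [37,49) fires=5 [38,50) fires=5 [39,51) fires=9 [40,52) fires=9 [41,53) fires=9 [42,54) fires=9
i=6 t=51 v=8: → [51,63),[50,62),[49,61),[48,60),[47,59),[46,58),[45,57),[44,56),[43,55),[42,54),[41,53),[40,52); WM=54

[0,12)=6 [1,13)=6 [2,14)=6 [3,15)=6 [4,16)=6 [5,17)=6 [6,18)=6 [7,19)=6 [8,20)=11 [9,21)=11 [10,22)=8 [11,23)=5 [12,24)=5 [13,25)=5 [14,26)=5 [15,27)=5 [16,28)=5 [17,29)=5 [18,30)=5 [19,31)=5 [36,48)=5 [37,49)=5 [38,50)=5 [39,51)=9 [40,52)=17 [41,53)=17 [42,54)=17 [43,55)=17 [44,56)=17 [45,57)=17 [46,58)=18 [47,59)=18 [48,60)=13 [49,61)=13 [50,62)=13 [51,63)=9 [52,64)=1 [53,65)=1 [54,66)=1 [55,67)=1 [56,68)=1 [57,69)=1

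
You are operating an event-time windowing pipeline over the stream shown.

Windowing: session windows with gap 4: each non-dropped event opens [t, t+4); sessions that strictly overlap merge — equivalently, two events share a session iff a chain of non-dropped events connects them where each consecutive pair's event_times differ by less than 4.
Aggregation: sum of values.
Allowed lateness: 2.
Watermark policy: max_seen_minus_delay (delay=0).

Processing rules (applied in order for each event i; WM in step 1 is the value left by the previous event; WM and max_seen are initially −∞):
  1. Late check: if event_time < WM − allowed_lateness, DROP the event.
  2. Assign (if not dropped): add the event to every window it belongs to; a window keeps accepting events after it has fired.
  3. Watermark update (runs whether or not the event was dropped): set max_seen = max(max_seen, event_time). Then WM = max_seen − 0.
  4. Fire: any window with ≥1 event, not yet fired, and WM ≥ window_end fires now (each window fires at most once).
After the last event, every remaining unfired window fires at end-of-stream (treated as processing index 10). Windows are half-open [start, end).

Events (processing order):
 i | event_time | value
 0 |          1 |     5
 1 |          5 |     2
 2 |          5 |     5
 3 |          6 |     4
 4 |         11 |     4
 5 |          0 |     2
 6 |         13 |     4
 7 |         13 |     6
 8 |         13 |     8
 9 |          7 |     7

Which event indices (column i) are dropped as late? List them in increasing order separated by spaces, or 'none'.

5 9

i=0 t=1 v=5: → [1,5); WM=1
i=1 t=5 v=2: → [5,9); WM=5
i=2 t=5 v=5: → [5,9); WM=5
i=3 t=6 v=4: → [5,10); WM=6
i=4 t=11 v=4: → [11,15); WM=11
i=5 t=0 v=2: DROP (t<11-2); WM=11
i=6 t=13 v=4: → [11,17); WM=13
i=7 t=13 v=6: → [11,17); WM=13
i=8 t=13 v=8: → [11,17); WM=13
i=9 t=7 v=7: DROP (t<13-2); WM=13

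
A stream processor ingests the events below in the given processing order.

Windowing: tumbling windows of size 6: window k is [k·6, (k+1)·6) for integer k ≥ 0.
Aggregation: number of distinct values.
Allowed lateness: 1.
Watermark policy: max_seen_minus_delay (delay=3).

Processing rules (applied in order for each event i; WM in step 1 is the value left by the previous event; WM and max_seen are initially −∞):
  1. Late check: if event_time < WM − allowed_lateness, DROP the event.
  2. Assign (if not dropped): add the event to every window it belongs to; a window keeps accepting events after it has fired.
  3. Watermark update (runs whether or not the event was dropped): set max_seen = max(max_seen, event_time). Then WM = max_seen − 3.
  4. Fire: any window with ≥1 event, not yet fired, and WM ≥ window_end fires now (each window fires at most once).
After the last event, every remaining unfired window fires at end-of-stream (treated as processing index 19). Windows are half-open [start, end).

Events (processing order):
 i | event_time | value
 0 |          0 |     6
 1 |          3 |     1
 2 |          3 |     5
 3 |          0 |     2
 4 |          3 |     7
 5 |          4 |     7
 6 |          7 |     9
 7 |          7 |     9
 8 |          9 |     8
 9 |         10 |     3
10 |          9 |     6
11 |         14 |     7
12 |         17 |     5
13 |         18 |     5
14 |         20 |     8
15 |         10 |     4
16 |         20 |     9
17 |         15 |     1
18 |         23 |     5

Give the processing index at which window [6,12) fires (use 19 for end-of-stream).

i=0 t=0 v=6: → [0,6); WM=-3
i=1 t=3 v=1: → [0,6); WM=0
i=2 t=3 v=5: → [0,6); WM=0
i=3 t=0 v=2: → [0,6); WM=0
i=4 t=3 v=7: → [0,6); WM=0
i=5 t=4 v=7: → [0,6); WM=1
i=6 t=7 v=9: → [6,12); WM=4
i=7 t=7 v=9: → [6,12); WM=4
i=8 t=9 v=8: → [6,12); WM=6; [0,6) fires=5
i=9 t=10 v=3: → [6,12); WM=7
i=10 t=9 v=6: → [6,12); WM=7
i=11 t=14 v=7: → [12,18); WM=11
i=12 t=17 v=5: → [12,18); WM=14; [6,12) fires=4
i=13 t=18 v=5: → [18,24); WM=15
i=14 t=20 v=8: → [18,24); WM=17
i=15 t=10 v=4: DROP (t<17-1); WM=17
i=16 t=20 v=9: → [18,24); WM=17
i=17 t=15 v=1: DROP (t<17-1); WM=17
i=18 t=23 v=5: → [18,24); WM=20; [12,18) fires=2

12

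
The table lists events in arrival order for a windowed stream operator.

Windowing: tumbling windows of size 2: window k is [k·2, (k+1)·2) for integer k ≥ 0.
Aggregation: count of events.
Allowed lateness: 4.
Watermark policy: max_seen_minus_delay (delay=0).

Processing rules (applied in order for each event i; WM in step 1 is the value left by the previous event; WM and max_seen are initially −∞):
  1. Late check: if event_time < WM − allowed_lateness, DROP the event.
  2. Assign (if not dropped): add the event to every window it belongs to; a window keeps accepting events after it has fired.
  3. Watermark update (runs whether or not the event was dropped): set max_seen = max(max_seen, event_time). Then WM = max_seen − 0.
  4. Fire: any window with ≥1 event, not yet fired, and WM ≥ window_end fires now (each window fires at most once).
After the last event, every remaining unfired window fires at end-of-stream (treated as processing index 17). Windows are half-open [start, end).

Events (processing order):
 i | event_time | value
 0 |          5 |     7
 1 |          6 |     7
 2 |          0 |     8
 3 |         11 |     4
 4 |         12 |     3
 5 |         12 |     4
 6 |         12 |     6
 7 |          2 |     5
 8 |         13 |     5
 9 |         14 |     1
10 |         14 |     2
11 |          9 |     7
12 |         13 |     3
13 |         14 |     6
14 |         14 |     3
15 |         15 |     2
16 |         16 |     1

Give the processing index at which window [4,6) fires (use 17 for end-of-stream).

i=0 t=5 v=7: → [4,6); WM=5
i=1 t=6 v=7: → [6,8); WM=6; [4,6) fires=1
i=2 t=0 v=8: DROP (t<6-4); WM=6
i=3 t=11 v=4: → [10,12); WM=11; [6,8) fires=1
i=4 t=12 v=3: → [12,14); WM=12; [10,12) fires=1
i=5 t=12 v=4: → [12,14); WM=12
i=6 t=12 v=6: → [12,14); WM=12
i=7 t=2 v=5: DROP (t<12-4); WM=12
i=8 t=13 v=5: → [12,14); WM=13
i=9 t=14 v=1: → [14,16); WM=14; [12,14) fires=4
i=10 t=14 v=2: → [14,16); WM=14
i=11 t=9 v=7: DROP (t<14-4); WM=14
i=12 t=13 v=3: → [12,14); WM=14
i=13 t=14 v=6: → [14,16); WM=14
i=14 t=14 v=3: → [14,16); WM=14
i=15 t=15 v=2: → [14,16); WM=15
i=16 t=16 v=1: → [16,18); WM=16; [14,16) fires=5

1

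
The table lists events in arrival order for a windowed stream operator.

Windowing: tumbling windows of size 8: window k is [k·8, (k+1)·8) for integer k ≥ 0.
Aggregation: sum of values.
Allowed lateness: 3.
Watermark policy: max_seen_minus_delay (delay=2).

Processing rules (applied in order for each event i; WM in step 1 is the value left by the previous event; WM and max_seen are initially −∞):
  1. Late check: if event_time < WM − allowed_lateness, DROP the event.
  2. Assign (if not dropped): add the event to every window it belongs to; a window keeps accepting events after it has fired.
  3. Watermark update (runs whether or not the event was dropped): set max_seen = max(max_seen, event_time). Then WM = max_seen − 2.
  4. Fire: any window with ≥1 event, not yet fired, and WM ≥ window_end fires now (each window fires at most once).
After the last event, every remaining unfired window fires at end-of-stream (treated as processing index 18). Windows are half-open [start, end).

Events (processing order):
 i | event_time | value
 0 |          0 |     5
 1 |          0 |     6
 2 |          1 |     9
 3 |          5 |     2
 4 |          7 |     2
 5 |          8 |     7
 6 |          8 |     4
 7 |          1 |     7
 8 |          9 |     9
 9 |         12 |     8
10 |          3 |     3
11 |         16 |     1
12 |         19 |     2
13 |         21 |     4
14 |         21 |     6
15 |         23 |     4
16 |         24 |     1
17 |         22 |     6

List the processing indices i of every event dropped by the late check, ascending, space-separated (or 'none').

7 10

i=0 t=0 v=5: → [0,8); WM=-2
i=1 t=0 v=6: → [0,8); WM=-2
i=2 t=1 v=9: → [0,8); WM=-1
i=3 t=5 v=2: → [0,8); WM=3
i=4 t=7 v=2: → [0,8); WM=5
i=5 t=8 v=7: → [8,16); WM=6
i=6 t=8 v=4: → [8,16); WM=6
i=7 t=1 v=7: DROP (t<6-3); WM=6
i=8 t=9 v=9: → [8,16); WM=7
i=9 t=12 v=8: → [8,16); WM=10; [0,8) fires=24
i=10 t=3 v=3: DROP (t<10-3); WM=10
i=11 t=16 v=1: → [16,24); WM=14
i=12 t=19 v=2: → [16,24); WM=17; [8,16) fires=28
i=13 t=21 v=4: → [16,24); WM=19
i=14 t=21 v=6: → [16,24); WM=19
i=15 t=23 v=4: → [16,24); WM=21
i=16 t=24 v=1: → [24,32); WM=22
i=17 t=22 v=6: → [16,24); WM=22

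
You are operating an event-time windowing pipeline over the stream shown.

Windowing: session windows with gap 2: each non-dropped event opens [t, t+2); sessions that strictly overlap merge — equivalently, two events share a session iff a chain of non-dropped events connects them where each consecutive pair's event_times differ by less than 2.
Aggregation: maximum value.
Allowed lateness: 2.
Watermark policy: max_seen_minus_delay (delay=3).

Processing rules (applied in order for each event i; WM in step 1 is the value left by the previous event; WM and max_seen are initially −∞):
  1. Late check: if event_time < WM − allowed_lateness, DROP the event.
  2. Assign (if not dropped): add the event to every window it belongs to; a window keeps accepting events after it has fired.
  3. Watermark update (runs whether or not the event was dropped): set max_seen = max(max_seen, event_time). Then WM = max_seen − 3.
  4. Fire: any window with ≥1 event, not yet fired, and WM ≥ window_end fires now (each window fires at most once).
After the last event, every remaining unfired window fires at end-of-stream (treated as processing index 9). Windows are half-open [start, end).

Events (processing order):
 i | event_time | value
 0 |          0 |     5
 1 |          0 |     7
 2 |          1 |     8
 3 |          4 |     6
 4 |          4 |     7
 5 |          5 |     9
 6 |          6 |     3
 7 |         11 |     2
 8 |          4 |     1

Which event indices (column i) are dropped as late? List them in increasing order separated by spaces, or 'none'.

i=0 t=0 v=5: → [0,2); WM=-3
i=1 t=0 v=7: → [0,2); WM=-3
i=2 t=1 v=8: → [0,3); WM=-2
i=3 t=4 v=6: → [4,6); WM=1
i=4 t=4 v=7: → [4,6); WM=1
i=5 t=5 v=9: → [4,7); WM=2
i=6 t=6 v=3: → [4,8); WM=3
i=7 t=11 v=2: → [11,13); WM=8
i=8 t=4 v=1: DROP (t<8-2); WM=8

8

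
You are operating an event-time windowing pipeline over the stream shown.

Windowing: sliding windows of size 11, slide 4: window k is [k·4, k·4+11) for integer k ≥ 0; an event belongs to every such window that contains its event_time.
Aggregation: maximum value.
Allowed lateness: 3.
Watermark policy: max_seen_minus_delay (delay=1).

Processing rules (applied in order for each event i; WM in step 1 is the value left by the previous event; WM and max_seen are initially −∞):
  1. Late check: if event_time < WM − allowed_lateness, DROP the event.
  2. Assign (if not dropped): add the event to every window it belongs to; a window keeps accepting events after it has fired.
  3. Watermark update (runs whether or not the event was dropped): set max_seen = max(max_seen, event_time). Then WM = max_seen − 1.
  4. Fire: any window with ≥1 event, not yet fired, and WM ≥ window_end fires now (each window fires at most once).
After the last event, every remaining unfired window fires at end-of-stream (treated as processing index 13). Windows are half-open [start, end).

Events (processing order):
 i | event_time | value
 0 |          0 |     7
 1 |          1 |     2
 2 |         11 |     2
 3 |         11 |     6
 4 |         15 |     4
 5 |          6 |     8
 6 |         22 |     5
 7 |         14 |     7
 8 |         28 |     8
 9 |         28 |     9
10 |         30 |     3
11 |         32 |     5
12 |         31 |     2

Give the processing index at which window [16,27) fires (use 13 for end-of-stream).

i=0 t=0 v=7: → [0,11); WM=-1
i=1 t=1 v=2: → [0,11); WM=0
i=2 t=11 v=2: → [8,19),[4,15); WM=10
i=3 t=11 v=6: → [8,19),[4,15); WM=10
i=4 t=15 v=4: → [12,23),[8,19); WM=14; [0,11) fires=7
i=5 t=6 v=8: DROP (t<14-3); WM=14
i=6 t=22 v=5: → [20,31),[16,27),[12,23); WM=21; [4,15) fires=6 [8,19) fires=6
i=7 t=14 v=7: DROP (t<21-3); WM=21
i=8 t=28 v=8: → [28,39),[24,35),[20,31); WM=27; [12,23) fires=5 [16,27) fires=5
i=9 t=28 v=9: → [28,39),[24,35),[20,31); WM=27
i=10 t=30 v=3: → [28,39),[24,35),[20,31); WM=29
i=11 t=32 v=5: → [32,43),[28,39),[24,35); WM=31; [20,31) fires=9
i=12 t=31 v=2: → [28,39),[24,35); WM=31

8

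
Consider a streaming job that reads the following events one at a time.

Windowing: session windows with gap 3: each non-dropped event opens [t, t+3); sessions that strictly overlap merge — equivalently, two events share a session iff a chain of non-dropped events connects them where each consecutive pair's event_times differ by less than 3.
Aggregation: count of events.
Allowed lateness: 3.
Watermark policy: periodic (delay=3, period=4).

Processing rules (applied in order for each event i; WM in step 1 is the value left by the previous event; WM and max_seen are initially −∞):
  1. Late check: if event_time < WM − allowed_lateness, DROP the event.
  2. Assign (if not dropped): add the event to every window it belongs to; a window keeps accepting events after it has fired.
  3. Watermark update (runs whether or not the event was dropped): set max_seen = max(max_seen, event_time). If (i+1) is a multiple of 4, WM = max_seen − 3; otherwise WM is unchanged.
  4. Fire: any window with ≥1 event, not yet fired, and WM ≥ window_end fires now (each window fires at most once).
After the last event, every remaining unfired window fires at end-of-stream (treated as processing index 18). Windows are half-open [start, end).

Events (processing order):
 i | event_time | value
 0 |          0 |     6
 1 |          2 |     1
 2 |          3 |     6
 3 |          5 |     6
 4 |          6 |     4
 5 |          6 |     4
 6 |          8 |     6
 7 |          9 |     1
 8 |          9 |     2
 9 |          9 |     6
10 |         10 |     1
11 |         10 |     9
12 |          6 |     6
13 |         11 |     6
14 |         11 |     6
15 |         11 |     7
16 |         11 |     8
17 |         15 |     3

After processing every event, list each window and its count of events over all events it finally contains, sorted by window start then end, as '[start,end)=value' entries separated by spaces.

i=0 t=0 v=6: → [0,3); WM=−∞
i=1 t=2 v=1: → [0,5); WM=−∞
i=2 t=3 v=6: → [0,6); WM=−∞
i=3 t=5 v=6: → [0,8); WM=2
i=4 t=6 v=4: → [0,9); WM=2
i=5 t=6 v=4: → [0,9); WM=2
i=6 t=8 v=6: → [0,11); WM=2
i=7 t=9 v=1: → [0,12); WM=6
i=8 t=9 v=2: → [0,12); WM=6
i=9 t=9 v=6: → [0,12); WM=6
i=10 t=10 v=1: → [0,13); WM=6
i=11 t=10 v=9: → [0,13); WM=7
i=12 t=6 v=6: → [0,13); WM=7
i=13 t=11 v=6: → [0,14); WM=7
i=14 t=11 v=6: → [0,14); WM=7
i=15 t=11 v=7: → [0,14); WM=8
i=16 t=11 v=8: → [0,14); WM=8
i=17 t=15 v=3: → [15,18); WM=8

[0,14)=17 [15,18)=1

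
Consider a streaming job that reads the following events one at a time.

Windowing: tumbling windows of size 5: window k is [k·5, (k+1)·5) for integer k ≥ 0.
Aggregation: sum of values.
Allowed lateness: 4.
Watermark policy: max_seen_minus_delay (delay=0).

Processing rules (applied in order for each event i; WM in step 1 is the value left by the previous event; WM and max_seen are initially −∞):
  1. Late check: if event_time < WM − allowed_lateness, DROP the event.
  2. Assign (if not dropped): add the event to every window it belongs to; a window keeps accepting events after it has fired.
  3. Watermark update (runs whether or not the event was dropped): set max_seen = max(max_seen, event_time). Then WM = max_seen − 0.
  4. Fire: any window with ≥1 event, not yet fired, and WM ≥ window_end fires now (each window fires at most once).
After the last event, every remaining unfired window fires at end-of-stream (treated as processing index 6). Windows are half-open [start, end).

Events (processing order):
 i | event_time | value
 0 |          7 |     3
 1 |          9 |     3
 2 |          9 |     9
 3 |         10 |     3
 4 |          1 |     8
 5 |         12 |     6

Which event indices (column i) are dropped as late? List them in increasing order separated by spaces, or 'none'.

i=0 t=7 v=3: → [5,10); WM=7
i=1 t=9 v=3: → [5,10); WM=9
i=2 t=9 v=9: → [5,10); WM=9
i=3 t=10 v=3: → [10,15); WM=10; [5,10) fires=15
i=4 t=1 v=8: DROP (t<10-4); WM=10
i=5 t=12 v=6: → [10,15); WM=12

4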